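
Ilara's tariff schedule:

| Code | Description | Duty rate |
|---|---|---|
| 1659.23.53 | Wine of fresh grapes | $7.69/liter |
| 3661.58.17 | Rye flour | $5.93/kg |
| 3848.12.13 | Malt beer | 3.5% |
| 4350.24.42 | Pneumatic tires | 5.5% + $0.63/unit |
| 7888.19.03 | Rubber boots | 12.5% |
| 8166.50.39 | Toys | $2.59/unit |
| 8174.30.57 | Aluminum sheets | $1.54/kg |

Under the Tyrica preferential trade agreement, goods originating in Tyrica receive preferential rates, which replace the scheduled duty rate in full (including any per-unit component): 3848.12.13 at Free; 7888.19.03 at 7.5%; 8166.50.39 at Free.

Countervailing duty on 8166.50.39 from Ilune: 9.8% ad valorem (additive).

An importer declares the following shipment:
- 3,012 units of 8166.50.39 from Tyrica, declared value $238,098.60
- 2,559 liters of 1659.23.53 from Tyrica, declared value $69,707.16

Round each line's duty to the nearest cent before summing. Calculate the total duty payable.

Line 1 (8166.50.39, Tyrica, 3,012 units, $238,098.60):
Base rate for 8166.50.39 is $2.59/unit.
Origin Tyrica qualifies under the Ilara–Tyrica agreement and 8166.50.39 is covered: preferential rate Free applies instead.
The additional-duty order on 8166.50.39 targets Ilune, not Tyrica; it does not apply.
Duty = $238,098.60 × 0% = $0.00.
Line 2 (1659.23.53, Tyrica, 2,559 liters, $69,707.16):
Base rate for 1659.23.53 is $7.69/liter.
Origin Tyrica is the FTA partner but 1659.23.53 is not on the preference list; base rate stands.
Duty = 2,559 × $7.69 = $19,678.71.
Total = $0.00 + $19,678.71 = $19,678.71.

$19,678.71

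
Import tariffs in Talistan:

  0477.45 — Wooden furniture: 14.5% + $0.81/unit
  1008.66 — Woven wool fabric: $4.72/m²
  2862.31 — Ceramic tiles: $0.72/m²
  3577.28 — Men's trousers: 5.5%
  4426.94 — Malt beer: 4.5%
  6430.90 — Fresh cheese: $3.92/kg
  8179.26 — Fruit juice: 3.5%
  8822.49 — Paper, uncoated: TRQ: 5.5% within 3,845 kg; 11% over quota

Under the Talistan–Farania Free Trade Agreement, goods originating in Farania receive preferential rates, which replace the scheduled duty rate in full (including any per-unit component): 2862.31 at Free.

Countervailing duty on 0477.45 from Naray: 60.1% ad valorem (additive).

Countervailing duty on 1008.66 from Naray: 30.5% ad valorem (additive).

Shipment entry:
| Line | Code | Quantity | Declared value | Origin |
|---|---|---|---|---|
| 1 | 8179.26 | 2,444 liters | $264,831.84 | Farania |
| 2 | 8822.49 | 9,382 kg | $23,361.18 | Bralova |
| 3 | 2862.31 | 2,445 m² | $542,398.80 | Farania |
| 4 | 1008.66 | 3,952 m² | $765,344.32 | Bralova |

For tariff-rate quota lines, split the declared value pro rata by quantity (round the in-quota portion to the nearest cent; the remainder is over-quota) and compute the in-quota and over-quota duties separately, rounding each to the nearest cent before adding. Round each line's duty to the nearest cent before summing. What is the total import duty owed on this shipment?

$29,965.70

Line 1 (8179.26, Farania, 2,444 liters, $264,831.84):
Base rate for 8179.26 is 3.5%.
Origin Farania is the FTA partner but 8179.26 is not on the preference list; base rate stands.
Duty = $264,831.84 × 3.5% = $9,269.11.
Line 2 (8822.49, Bralova, 9,382 kg, $23,361.18):
Code 8822.49 is under a tariff-rate quota (threshold 3,845 kg). In-quota: 3,845 kg at 5.5%; over-quota: 5,537 kg at 11%.
Pro-rata value split: in-quota = $23,361.18 × 3,845/9,382 = $9,574.05; over-quota = $23,361.18 − $9,574.05 = $13,787.13.
In-quota duty = $9,574.05 × 5.5% = $526.57. Over-quota duty = $13,787.13 × 11% = $1,516.58.
Line duty = $526.57 + $1,516.58 = $2,043.15.
Line 3 (2862.31, Farania, 2,445 m², $542,398.80):
Base rate for 2862.31 is $0.72/m².
Origin Farania qualifies under the Talistan–Farania agreement and 2862.31 is covered: preferential rate Free applies instead.
Duty = $542,398.80 × 0% = $0.00.
Line 4 (1008.66, Bralova, 3,952 m², $765,344.32):
Base rate for 1008.66 is $4.72/m².
The additional-duty order on 1008.66 targets Naray, not Bralova; it does not apply.
Duty = 3,952 × $4.72 = $18,653.44.
Total = $9,269.11 + $2,043.15 + $0.00 + $18,653.44 = $29,965.70.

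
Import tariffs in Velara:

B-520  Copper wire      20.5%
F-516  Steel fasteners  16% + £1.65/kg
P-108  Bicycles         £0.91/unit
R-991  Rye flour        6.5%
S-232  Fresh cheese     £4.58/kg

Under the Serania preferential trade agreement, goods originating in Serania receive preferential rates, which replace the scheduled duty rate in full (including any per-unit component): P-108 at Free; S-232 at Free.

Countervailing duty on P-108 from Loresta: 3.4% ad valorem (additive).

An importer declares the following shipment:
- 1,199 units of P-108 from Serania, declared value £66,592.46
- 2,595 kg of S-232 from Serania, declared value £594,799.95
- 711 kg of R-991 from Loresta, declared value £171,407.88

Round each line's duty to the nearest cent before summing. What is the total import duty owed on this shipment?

£11,141.51

Line 1 (P-108, Serania, 1,199 units, £66,592.46):
Base rate for P-108 is £0.91/unit.
Origin Serania qualifies under the Velara–Serania agreement and P-108 is covered: preferential rate Free applies instead.
The additional-duty order on P-108 targets Loresta, not Serania; it does not apply.
Duty = £66,592.46 × 0% = £0.00.
Line 2 (S-232, Serania, 2,595 kg, £594,799.95):
Base rate for S-232 is £4.58/kg.
Origin Serania qualifies under the Velara–Serania agreement and S-232 is covered: preferential rate Free applies instead.
Duty = £594,799.95 × 0% = £0.00.
Line 3 (R-991, Loresta, 711 kg, £171,407.88):
Base rate for R-991 is 6.5%.
Duty = £171,407.88 × 6.5% = £11,141.51.
Total = £0.00 + £0.00 + £11,141.51 = £11,141.51.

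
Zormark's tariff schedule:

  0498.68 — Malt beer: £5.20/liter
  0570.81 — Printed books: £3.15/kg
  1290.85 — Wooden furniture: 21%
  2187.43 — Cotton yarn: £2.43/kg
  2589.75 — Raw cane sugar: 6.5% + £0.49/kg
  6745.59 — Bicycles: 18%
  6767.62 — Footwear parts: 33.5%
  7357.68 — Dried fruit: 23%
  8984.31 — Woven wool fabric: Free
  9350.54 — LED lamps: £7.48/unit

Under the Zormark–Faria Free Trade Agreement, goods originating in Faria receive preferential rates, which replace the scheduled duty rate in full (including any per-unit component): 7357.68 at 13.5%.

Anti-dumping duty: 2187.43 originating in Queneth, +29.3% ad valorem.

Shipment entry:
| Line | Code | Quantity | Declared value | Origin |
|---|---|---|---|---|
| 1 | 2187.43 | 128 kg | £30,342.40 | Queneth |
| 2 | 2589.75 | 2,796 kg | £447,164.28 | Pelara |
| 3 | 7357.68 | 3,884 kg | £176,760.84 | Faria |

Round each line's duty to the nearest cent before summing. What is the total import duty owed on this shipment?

Line 1 (2187.43, Queneth, 128 kg, £30,342.40):
Base rate for 2187.43 is £2.43/kg.
Additional duty on 2187.43 from Queneth: +29.3% ad valorem. Applied ad valorem rate = 29.3%.
Duty = £30,342.40 × 29.3% + 128 × £2.43 = £9,201.36.
Line 2 (2589.75, Pelara, 2,796 kg, £447,164.28):
Base rate for 2589.75 is 6.5% + £0.49/kg.
Duty = £447,164.28 × 6.5% + 2,796 × £0.49 = £30,435.72.
Line 3 (7357.68, Faria, 3,884 kg, £176,760.84):
Base rate for 7357.68 is 23%.
Origin Faria qualifies under the Zormark–Faria agreement and 7357.68 is covered: preferential rate 13.5% applies instead.
Duty = £176,760.84 × 13.5% = £23,862.71.
Total = £9,201.36 + £30,435.72 + £23,862.71 = £63,499.79.

£63,499.79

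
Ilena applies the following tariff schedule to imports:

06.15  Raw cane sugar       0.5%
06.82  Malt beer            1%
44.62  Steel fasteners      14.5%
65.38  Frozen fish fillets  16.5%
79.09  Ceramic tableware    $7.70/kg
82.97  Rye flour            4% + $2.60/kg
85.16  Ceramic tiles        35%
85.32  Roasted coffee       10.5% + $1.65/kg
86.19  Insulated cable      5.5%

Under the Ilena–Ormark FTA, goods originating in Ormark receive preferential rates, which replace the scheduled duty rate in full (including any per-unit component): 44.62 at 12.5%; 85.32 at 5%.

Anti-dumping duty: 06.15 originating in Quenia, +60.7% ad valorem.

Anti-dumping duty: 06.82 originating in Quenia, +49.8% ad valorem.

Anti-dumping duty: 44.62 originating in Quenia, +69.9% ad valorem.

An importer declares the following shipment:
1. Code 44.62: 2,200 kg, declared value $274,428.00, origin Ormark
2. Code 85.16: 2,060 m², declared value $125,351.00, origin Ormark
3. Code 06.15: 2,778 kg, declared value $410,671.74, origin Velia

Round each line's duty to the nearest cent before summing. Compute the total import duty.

$80,229.71

Line 1 (44.62, Ormark, 2,200 kg, $274,428.00):
Base rate for 44.62 is 14.5%.
Origin Ormark qualifies under the Ilena–Ormark agreement and 44.62 is covered: preferential rate 12.5% applies instead.
The additional-duty order on 44.62 targets Quenia, not Ormark; it does not apply.
Duty = $274,428.00 × 12.5% = $34,303.50.
Line 2 (85.16, Ormark, 2,060 m², $125,351.00):
Base rate for 85.16 is 35%.
Origin Ormark is the FTA partner but 85.16 is not on the preference list; base rate stands.
Duty = $125,351.00 × 35% = $43,872.85.
Line 3 (06.15, Velia, 2,778 kg, $410,671.74):
Base rate for 06.15 is 0.5%.
The additional-duty order on 06.15 targets Quenia, not Velia; it does not apply.
Duty = $410,671.74 × 0.5% = $2,053.36.
Total = $34,303.50 + $43,872.85 + $2,053.36 = $80,229.71.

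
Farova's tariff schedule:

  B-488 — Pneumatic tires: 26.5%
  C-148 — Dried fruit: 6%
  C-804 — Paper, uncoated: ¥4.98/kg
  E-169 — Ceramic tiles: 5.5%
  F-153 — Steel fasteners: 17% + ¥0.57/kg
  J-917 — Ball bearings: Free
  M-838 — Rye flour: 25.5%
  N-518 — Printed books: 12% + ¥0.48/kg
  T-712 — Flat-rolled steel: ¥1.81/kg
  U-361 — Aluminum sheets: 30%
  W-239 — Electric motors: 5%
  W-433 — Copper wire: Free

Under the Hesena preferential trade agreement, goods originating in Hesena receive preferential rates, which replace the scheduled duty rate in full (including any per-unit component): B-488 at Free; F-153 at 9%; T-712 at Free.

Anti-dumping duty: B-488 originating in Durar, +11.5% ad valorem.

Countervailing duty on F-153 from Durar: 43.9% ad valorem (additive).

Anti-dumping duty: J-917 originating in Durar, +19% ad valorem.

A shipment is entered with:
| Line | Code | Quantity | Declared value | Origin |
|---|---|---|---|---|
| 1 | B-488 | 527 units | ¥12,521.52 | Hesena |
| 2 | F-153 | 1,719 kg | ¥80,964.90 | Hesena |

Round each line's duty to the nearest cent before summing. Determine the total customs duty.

¥7,286.84

Line 1 (B-488, Hesena, 527 units, ¥12,521.52):
Base rate for B-488 is 26.5%.
Origin Hesena qualifies under the Farova–Hesena agreement and B-488 is covered: preferential rate Free applies instead.
The additional-duty order on B-488 targets Durar, not Hesena; it does not apply.
Duty = ¥12,521.52 × 0% = ¥0.00.
Line 2 (F-153, Hesena, 1,719 kg, ¥80,964.90):
Base rate for F-153 is 17% + ¥0.57/kg.
Origin Hesena qualifies under the Farova–Hesena agreement and F-153 is covered: preferential rate 9% applies instead.
The additional-duty order on F-153 targets Durar, not Hesena; it does not apply.
Duty = ¥80,964.90 × 9% = ¥7,286.84.
Total = ¥0.00 + ¥7,286.84 = ¥7,286.84.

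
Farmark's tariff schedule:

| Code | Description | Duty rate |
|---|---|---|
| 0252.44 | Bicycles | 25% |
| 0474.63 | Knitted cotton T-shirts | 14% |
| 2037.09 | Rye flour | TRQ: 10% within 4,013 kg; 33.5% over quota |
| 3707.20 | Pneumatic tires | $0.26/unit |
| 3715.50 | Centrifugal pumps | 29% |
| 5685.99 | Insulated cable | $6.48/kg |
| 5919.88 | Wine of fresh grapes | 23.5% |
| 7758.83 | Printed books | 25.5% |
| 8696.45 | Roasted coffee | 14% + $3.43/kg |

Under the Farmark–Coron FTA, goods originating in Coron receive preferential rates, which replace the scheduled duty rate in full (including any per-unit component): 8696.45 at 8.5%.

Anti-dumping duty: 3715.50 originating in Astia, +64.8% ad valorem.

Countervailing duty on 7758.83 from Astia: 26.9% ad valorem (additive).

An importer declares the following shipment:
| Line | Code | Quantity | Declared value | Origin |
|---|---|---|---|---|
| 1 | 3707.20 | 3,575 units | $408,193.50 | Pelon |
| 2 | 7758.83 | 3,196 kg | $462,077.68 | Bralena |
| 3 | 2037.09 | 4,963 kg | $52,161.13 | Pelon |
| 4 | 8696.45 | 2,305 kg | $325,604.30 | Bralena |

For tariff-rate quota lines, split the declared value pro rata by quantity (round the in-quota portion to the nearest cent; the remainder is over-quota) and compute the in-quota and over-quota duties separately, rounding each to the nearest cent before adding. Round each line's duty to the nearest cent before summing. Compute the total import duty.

$179,812.53

Line 1 (3707.20, Pelon, 3,575 units, $408,193.50):
Base rate for 3707.20 is $0.26/unit.
Duty = 3,575 × $0.26 = $929.50.
Line 2 (7758.83, Bralena, 3,196 kg, $462,077.68):
Base rate for 7758.83 is 25.5%.
The additional-duty order on 7758.83 targets Astia, not Bralena; it does not apply.
Duty = $462,077.68 × 25.5% = $117,829.81.
Line 3 (2037.09, Pelon, 4,963 kg, $52,161.13):
Code 2037.09 is under a tariff-rate quota (threshold 4,013 kg). In-quota: 4,013 kg at 10%; over-quota: 950 kg at 33.5%.
Pro-rata value split: in-quota = $52,161.13 × 4,013/4,963 = $42,176.63; over-quota = $52,161.13 − $42,176.63 = $9,984.50.
In-quota duty = $42,176.63 × 10% = $4,217.66. Over-quota duty = $9,984.50 × 33.5% = $3,344.81.
Line duty = $4,217.66 + $3,344.81 = $7,562.47.
Line 4 (8696.45, Bralena, 2,305 kg, $325,604.30):
Base rate for 8696.45 is 14% + $3.43/kg.
8696.45 has an FTA preferential rate, but origin Bralena is not Coron; base rate stands.
Duty = $325,604.30 × 14% + 2,305 × $3.43 = $53,490.75.
Total = $929.50 + $117,829.81 + $7,562.47 + $53,490.75 = $179,812.53.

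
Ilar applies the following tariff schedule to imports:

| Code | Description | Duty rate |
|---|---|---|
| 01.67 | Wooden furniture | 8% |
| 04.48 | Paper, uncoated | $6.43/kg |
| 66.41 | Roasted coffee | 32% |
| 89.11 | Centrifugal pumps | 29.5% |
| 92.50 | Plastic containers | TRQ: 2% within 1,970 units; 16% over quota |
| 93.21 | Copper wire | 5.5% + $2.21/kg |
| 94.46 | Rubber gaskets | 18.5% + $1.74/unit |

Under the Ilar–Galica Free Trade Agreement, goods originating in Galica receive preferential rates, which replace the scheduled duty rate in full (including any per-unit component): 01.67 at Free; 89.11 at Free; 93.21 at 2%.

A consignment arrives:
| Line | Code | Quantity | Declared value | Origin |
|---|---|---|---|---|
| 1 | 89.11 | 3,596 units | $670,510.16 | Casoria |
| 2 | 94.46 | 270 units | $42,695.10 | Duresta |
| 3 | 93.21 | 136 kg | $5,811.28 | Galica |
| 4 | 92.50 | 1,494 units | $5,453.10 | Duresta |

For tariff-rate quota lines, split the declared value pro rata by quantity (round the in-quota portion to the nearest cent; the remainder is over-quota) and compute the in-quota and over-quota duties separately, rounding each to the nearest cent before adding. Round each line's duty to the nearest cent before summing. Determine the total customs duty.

$206,394.18

Line 1 (89.11, Casoria, 3,596 units, $670,510.16):
Base rate for 89.11 is 29.5%.
89.11 has an FTA preferential rate, but origin Casoria is not Galica; base rate stands.
Duty = $670,510.16 × 29.5% = $197,800.50.
Line 2 (94.46, Duresta, 270 units, $42,695.10):
Base rate for 94.46 is 18.5% + $1.74/unit.
Duty = $42,695.10 × 18.5% + 270 × $1.74 = $8,368.39.
Line 3 (93.21, Galica, 136 kg, $5,811.28):
Base rate for 93.21 is 5.5% + $2.21/kg.
Origin Galica qualifies under the Ilar–Galica agreement and 93.21 is covered: preferential rate 2% applies instead.
Duty = $5,811.28 × 2% = $116.23.
Line 4 (92.50, Duresta, 1,494 units, $5,453.10):
Code 92.50 is under a tariff-rate quota (threshold 1,970 units). Quantity 1,494 units is within the quota, so the in-quota rate 2% applies to the full value.
Duty = $5,453.10 × 2% = $109.06.
Total = $197,800.50 + $8,368.39 + $116.23 + $109.06 = $206,394.18.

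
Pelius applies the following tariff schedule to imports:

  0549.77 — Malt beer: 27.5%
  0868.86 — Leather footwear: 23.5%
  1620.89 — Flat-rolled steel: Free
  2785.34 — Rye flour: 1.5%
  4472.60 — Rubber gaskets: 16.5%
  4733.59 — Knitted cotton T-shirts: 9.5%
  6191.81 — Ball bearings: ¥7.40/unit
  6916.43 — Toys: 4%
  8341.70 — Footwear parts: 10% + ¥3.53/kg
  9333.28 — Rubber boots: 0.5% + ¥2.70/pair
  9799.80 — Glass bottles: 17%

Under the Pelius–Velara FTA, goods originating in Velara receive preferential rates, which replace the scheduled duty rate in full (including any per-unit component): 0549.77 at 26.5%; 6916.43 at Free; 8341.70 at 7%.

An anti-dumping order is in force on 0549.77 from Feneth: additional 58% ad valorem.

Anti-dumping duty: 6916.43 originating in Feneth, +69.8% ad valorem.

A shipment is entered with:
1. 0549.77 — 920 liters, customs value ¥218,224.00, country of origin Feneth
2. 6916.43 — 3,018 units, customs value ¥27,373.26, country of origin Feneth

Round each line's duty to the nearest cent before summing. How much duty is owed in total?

¥206,782.99

Line 1 (0549.77, Feneth, 920 liters, ¥218,224.00):
Base rate for 0549.77 is 27.5%.
0549.77 has an FTA preferential rate, but origin Feneth is not Velara; base rate stands.
Additional duty on 0549.77 from Feneth: +58%. Applied ad valorem rate: 27.5% + 58% = 85.5%.
Duty = ¥218,224.00 × 85.5% = ¥186,581.52.
Line 2 (6916.43, Feneth, 3,018 units, ¥27,373.26):
Base rate for 6916.43 is 4%.
6916.43 has an FTA preferential rate, but origin Feneth is not Velara; base rate stands.
Additional duty on 6916.43 from Feneth: +69.8%. Applied ad valorem rate: 4% + 69.8% = 73.8%.
Duty = ¥27,373.26 × 73.8% = ¥20,201.47.
Total = ¥186,581.52 + ¥20,201.47 = ¥206,782.99.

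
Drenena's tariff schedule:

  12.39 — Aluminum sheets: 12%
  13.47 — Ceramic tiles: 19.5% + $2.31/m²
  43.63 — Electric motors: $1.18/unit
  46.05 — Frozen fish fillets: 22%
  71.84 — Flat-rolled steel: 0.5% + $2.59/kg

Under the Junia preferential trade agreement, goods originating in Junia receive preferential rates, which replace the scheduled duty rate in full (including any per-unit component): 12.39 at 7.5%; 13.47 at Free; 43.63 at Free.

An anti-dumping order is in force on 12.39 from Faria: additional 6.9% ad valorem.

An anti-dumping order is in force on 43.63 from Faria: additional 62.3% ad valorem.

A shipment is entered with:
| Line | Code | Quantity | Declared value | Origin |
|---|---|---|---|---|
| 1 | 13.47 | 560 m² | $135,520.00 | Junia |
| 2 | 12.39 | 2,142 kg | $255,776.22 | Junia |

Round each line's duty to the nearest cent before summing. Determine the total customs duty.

$19,183.22

Line 1 (13.47, Junia, 560 m², $135,520.00):
Base rate for 13.47 is 19.5% + $2.31/m².
Origin Junia qualifies under the Drenena–Junia agreement and 13.47 is covered: preferential rate Free applies instead.
Duty = $135,520.00 × 0% = $0.00.
Line 2 (12.39, Junia, 2,142 kg, $255,776.22):
Base rate for 12.39 is 12%.
Origin Junia qualifies under the Drenena–Junia agreement and 12.39 is covered: preferential rate 7.5% applies instead.
The additional-duty order on 12.39 targets Faria, not Junia; it does not apply.
Duty = $255,776.22 × 7.5% = $19,183.22.
Total = $0.00 + $19,183.22 = $19,183.22.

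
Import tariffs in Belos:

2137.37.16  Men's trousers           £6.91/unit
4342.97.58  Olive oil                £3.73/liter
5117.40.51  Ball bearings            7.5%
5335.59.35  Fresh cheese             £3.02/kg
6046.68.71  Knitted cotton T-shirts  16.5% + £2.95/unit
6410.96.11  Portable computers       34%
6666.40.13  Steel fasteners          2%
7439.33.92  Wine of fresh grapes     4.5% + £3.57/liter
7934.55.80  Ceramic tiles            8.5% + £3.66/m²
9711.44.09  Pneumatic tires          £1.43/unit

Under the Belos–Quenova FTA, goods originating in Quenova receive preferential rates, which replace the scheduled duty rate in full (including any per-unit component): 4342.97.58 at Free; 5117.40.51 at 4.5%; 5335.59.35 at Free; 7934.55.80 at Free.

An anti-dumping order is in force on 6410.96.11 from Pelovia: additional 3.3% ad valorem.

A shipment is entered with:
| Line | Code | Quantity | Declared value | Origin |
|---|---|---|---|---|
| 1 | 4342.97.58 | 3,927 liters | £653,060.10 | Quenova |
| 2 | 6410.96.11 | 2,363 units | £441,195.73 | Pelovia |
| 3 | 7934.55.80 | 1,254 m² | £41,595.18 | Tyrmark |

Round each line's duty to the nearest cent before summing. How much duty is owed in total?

Line 1 (4342.97.58, Quenova, 3,927 liters, £653,060.10):
Base rate for 4342.97.58 is £3.73/liter.
Origin Quenova qualifies under the Belos–Quenova agreement and 4342.97.58 is covered: preferential rate Free applies instead.
Duty = £653,060.10 × 0% = £0.00.
Line 2 (6410.96.11, Pelovia, 2,363 units, £441,195.73):
Base rate for 6410.96.11 is 34%.
Additional duty on 6410.96.11 from Pelovia: +3.3%. Applied ad valorem rate: 34% + 3.3% = 37.3%.
Duty = £441,195.73 × 37.3% = £164,566.01.
Line 3 (7934.55.80, Tyrmark, 1,254 m², £41,595.18):
Base rate for 7934.55.80 is 8.5% + £3.66/m².
7934.55.80 has an FTA preferential rate, but origin Tyrmark is not Quenova; base rate stands.
Duty = £41,595.18 × 8.5% + 1,254 × £3.66 = £8,125.23.
Total = £0.00 + £164,566.01 + £8,125.23 = £172,691.24.

£172,691.24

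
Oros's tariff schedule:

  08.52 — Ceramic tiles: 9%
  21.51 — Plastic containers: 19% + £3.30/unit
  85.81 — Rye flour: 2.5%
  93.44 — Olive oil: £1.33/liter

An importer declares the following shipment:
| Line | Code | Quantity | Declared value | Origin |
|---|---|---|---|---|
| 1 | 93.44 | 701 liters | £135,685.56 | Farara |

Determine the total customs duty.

Line 1 (93.44, Farara, 701 liters, £135,685.56):
Base rate for 93.44 is £1.33/liter.
Duty = 701 × £1.33 = £932.33.

£932.33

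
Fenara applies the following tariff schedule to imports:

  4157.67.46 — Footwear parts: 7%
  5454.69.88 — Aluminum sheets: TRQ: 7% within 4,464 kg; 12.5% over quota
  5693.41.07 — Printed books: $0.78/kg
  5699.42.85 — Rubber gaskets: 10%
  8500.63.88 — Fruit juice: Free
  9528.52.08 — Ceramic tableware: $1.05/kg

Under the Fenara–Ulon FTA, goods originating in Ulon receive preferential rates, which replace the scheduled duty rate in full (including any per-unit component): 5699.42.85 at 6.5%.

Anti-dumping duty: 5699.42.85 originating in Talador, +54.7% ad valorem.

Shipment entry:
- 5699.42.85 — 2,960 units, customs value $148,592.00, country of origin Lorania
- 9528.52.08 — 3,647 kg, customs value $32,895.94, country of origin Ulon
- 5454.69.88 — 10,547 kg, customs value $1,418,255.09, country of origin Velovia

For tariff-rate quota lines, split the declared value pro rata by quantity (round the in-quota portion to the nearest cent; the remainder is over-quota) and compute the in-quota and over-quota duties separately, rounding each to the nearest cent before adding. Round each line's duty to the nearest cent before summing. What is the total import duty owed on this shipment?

$162,955.37

Line 1 (5699.42.85, Lorania, 2,960 units, $148,592.00):
Base rate for 5699.42.85 is 10%.
5699.42.85 has an FTA preferential rate, but origin Lorania is not Ulon; base rate stands.
The additional-duty order on 5699.42.85 targets Talador, not Lorania; it does not apply.
Duty = $148,592.00 × 10% = $14,859.20.
Line 2 (9528.52.08, Ulon, 3,647 kg, $32,895.94):
Base rate for 9528.52.08 is $1.05/kg.
Origin Ulon is the FTA partner but 9528.52.08 is not on the preference list; base rate stands.
Duty = 3,647 × $1.05 = $3,829.35.
Line 3 (5454.69.88, Velovia, 10,547 kg, $1,418,255.09):
Code 5454.69.88 is under a tariff-rate quota (threshold 4,464 kg). In-quota: 4,464 kg at 7%; over-quota: 6,083 kg at 12.5%.
Pro-rata value split: in-quota = $1,418,255.09 × 4,464/10,547 = $600,274.08; over-quota = $1,418,255.09 − $600,274.08 = $817,981.01.
In-quota duty = $600,274.08 × 7% = $42,019.19. Over-quota duty = $817,981.01 × 12.5% = $102,247.63.
Line duty = $42,019.19 + $102,247.63 = $144,266.82.
Total = $14,859.20 + $3,829.35 + $144,266.82 = $162,955.37.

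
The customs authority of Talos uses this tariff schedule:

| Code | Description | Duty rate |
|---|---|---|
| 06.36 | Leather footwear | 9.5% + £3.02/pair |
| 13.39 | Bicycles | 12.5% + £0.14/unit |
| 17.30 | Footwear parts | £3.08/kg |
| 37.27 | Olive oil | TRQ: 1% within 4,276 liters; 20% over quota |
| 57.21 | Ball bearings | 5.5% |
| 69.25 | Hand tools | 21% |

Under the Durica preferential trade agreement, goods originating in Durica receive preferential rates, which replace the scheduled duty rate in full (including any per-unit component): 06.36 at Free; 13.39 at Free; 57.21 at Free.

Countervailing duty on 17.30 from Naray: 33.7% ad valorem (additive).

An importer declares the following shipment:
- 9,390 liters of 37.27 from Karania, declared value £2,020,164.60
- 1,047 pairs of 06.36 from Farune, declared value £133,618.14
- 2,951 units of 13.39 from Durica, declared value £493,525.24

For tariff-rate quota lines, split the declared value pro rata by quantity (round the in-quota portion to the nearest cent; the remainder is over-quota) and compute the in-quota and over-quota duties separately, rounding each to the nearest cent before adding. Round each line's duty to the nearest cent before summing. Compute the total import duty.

£245,100.24

Line 1 (37.27, Karania, 9,390 liters, £2,020,164.60):
Code 37.27 is under a tariff-rate quota (threshold 4,276 liters). In-quota: 4,276 liters at 1%; over-quota: 5,114 liters at 20%.
Pro-rata value split: in-quota = £2,020,164.60 × 4,276/9,390 = £919,938.64; over-quota = £2,020,164.60 − £919,938.64 = £1,100,225.96.
In-quota duty = £919,938.64 × 1% = £9,199.39. Over-quota duty = £1,100,225.96 × 20% = £220,045.19.
Line duty = £9,199.39 + £220,045.19 = £229,244.58.
Line 2 (06.36, Farune, 1,047 pairs, £133,618.14):
Base rate for 06.36 is 9.5% + £3.02/pair.
06.36 has an FTA preferential rate, but origin Farune is not Durica; base rate stands.
Duty = £133,618.14 × 9.5% + 1,047 × £3.02 = £15,855.66.
Line 3 (13.39, Durica, 2,951 units, £493,525.24):
Base rate for 13.39 is 12.5% + £0.14/unit.
Origin Durica qualifies under the Talos–Durica agreement and 13.39 is covered: preferential rate Free applies instead.
Duty = £493,525.24 × 0% = £0.00.
Total = £229,244.58 + £15,855.66 + £0.00 = £245,100.24.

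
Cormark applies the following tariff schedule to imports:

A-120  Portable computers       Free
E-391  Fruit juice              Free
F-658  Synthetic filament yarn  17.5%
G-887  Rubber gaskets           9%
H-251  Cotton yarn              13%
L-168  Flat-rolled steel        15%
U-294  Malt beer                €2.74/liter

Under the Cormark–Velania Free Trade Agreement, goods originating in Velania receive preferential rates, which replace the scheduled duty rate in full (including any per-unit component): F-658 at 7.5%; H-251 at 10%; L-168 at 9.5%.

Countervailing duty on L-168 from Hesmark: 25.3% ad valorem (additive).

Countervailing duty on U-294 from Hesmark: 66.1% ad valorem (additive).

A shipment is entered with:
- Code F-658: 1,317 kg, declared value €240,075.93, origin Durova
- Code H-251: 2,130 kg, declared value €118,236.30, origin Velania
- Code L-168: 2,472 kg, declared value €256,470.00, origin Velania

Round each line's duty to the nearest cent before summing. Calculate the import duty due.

€78,201.57

Line 1 (F-658, Durova, 1,317 kg, €240,075.93):
Base rate for F-658 is 17.5%.
F-658 has an FTA preferential rate, but origin Durova is not Velania; base rate stands.
Duty = €240,075.93 × 17.5% = €42,013.29.
Line 2 (H-251, Velania, 2,130 kg, €118,236.30):
Base rate for H-251 is 13%.
Origin Velania qualifies under the Cormark–Velania agreement and H-251 is covered: preferential rate 10% applies instead.
Duty = €118,236.30 × 10% = €11,823.63.
Line 3 (L-168, Velania, 2,472 kg, €256,470.00):
Base rate for L-168 is 15%.
Origin Velania qualifies under the Cormark–Velania agreement and L-168 is covered: preferential rate 9.5% applies instead.
The additional-duty order on L-168 targets Hesmark, not Velania; it does not apply.
Duty = €256,470.00 × 9.5% = €24,364.65.
Total = €42,013.29 + €11,823.63 + €24,364.65 = €78,201.57.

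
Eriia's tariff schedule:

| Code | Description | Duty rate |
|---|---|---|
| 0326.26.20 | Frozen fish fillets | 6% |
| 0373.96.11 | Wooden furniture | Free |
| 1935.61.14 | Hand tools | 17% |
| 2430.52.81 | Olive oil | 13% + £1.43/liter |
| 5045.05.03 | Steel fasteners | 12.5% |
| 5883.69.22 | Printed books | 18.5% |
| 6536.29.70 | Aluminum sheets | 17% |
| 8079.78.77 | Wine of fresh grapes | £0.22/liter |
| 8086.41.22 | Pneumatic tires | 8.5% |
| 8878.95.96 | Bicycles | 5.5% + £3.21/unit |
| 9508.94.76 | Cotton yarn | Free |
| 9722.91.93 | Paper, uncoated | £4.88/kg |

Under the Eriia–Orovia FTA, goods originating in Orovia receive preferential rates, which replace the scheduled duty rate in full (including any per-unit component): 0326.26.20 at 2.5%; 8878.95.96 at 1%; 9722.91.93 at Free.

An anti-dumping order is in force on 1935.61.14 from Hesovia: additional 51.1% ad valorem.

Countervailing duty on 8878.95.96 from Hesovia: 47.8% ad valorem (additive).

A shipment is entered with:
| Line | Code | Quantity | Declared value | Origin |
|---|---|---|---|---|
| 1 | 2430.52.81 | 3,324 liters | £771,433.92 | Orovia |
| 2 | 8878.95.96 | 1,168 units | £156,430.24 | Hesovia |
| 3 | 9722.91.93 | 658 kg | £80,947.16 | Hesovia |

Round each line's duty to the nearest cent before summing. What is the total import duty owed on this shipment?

Line 1 (2430.52.81, Orovia, 3,324 liters, £771,433.92):
Base rate for 2430.52.81 is 13% + £1.43/liter.
Origin Orovia is the FTA partner but 2430.52.81 is not on the preference list; base rate stands.
Duty = £771,433.92 × 13% + 3,324 × £1.43 = £105,039.73.
Line 2 (8878.95.96, Hesovia, 1,168 units, £156,430.24):
Base rate for 8878.95.96 is 5.5% + £3.21/unit.
8878.95.96 has an FTA preferential rate, but origin Hesovia is not Orovia; base rate stands.
Additional duty on 8878.95.96 from Hesovia: +47.8%. Applied ad valorem rate: 5.5% + 47.8% = 53.3%.
Duty = £156,430.24 × 53.3% + 1,168 × £3.21 = £87,126.60.
Line 3 (9722.91.93, Hesovia, 658 kg, £80,947.16):
Base rate for 9722.91.93 is £4.88/kg.
9722.91.93 has an FTA preferential rate, but origin Hesovia is not Orovia; base rate stands.
Duty = 658 × £4.88 = £3,211.04.
Total = £105,039.73 + £87,126.60 + £3,211.04 = £195,377.37.

£195,377.37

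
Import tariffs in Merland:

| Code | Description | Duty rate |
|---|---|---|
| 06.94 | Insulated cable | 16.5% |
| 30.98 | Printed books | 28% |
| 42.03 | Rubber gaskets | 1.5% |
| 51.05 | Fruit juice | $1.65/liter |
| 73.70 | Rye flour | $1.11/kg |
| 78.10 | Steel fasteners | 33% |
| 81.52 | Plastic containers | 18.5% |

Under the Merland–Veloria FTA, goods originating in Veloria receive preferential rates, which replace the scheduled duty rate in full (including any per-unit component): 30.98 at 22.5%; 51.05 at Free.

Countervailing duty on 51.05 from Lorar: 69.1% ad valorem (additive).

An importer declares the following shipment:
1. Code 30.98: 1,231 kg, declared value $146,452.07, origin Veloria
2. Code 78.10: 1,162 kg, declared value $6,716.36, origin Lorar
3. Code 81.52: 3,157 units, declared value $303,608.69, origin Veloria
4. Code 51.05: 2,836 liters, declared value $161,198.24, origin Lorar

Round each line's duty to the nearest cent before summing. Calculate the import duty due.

Line 1 (30.98, Veloria, 1,231 kg, $146,452.07):
Base rate for 30.98 is 28%.
Origin Veloria qualifies under the Merland–Veloria agreement and 30.98 is covered: preferential rate 22.5% applies instead.
Duty = $146,452.07 × 22.5% = $32,951.72.
Line 2 (78.10, Lorar, 1,162 kg, $6,716.36):
Base rate for 78.10 is 33%.
Duty = $6,716.36 × 33% = $2,216.40.
Line 3 (81.52, Veloria, 3,157 units, $303,608.69):
Base rate for 81.52 is 18.5%.
Origin Veloria is the FTA partner but 81.52 is not on the preference list; base rate stands.
Duty = $303,608.69 × 18.5% = $56,167.61.
Line 4 (51.05, Lorar, 2,836 liters, $161,198.24):
Base rate for 51.05 is $1.65/liter.
51.05 has an FTA preferential rate, but origin Lorar is not Veloria; base rate stands.
Additional duty on 51.05 from Lorar: +69.1% ad valorem. Applied ad valorem rate = 69.1%.
Duty = $161,198.24 × 69.1% + 2,836 × $1.65 = $116,067.38.
Total = $32,951.72 + $2,216.40 + $56,167.61 + $116,067.38 = $207,403.11.

$207,403.11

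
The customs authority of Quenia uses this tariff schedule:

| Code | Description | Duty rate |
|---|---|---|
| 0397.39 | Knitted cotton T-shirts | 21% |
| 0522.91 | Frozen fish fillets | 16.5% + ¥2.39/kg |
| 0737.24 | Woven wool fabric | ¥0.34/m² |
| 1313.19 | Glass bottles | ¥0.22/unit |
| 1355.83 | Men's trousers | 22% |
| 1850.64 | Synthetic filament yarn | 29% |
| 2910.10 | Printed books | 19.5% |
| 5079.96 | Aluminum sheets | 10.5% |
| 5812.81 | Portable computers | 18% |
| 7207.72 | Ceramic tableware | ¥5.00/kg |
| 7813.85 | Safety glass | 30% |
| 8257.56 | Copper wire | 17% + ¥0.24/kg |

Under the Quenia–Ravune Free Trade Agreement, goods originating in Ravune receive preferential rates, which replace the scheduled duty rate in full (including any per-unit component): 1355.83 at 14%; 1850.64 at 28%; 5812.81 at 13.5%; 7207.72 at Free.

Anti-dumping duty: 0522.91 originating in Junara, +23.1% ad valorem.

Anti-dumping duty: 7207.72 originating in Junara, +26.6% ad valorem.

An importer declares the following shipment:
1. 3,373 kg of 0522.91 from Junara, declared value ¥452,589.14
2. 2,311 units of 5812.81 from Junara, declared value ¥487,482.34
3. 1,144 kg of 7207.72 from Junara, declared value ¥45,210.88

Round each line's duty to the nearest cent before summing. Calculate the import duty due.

¥292,779.68

Line 1 (0522.91, Junara, 3,373 kg, ¥452,589.14):
Base rate for 0522.91 is 16.5% + ¥2.39/kg.
Additional duty on 0522.91 from Junara: +23.1%. Applied ad valorem rate: 16.5% + 23.1% = 39.6%.
Duty = ¥452,589.14 × 39.6% + 3,373 × ¥2.39 = ¥187,286.77.
Line 2 (5812.81, Junara, 2,311 units, ¥487,482.34):
Base rate for 5812.81 is 18%.
5812.81 has an FTA preferential rate, but origin Junara is not Ravune; base rate stands.
Duty = ¥487,482.34 × 18% = ¥87,746.82.
Line 3 (7207.72, Junara, 1,144 kg, ¥45,210.88):
Base rate for 7207.72 is ¥5.00/kg.
7207.72 has an FTA preferential rate, but origin Junara is not Ravune; base rate stands.
Additional duty on 7207.72 from Junara: +26.6% ad valorem. Applied ad valorem rate = 26.6%.
Duty = ¥45,210.88 × 26.6% + 1,144 × ¥5.00 = ¥17,746.09.
Total = ¥187,286.77 + ¥87,746.82 + ¥17,746.09 = ¥292,779.68.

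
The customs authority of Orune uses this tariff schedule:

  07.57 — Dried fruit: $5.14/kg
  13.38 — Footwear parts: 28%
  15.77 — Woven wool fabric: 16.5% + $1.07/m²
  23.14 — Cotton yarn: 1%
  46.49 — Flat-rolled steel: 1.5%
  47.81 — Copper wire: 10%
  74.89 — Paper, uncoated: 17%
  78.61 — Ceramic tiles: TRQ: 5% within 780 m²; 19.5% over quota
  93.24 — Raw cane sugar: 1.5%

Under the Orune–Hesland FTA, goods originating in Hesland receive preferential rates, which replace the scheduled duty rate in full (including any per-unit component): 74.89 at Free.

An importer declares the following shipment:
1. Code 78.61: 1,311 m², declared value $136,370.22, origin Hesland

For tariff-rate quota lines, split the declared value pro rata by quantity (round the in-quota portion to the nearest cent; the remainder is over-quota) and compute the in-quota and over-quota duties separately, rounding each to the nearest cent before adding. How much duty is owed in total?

Line 1 (78.61, Hesland, 1,311 m², $136,370.22):
Code 78.61 is under a tariff-rate quota (threshold 780 m²). In-quota: 780 m² at 5%; over-quota: 531 m² at 19.5%.
Pro-rata value split: in-quota = $136,370.22 × 780/1,311 = $81,135.60; over-quota = $136,370.22 − $81,135.60 = $55,234.62.
In-quota duty = $81,135.60 × 5% = $4,056.78. Over-quota duty = $55,234.62 × 19.5% = $10,770.75.
Line duty = $4,056.78 + $10,770.75 = $14,827.53.

$14,827.53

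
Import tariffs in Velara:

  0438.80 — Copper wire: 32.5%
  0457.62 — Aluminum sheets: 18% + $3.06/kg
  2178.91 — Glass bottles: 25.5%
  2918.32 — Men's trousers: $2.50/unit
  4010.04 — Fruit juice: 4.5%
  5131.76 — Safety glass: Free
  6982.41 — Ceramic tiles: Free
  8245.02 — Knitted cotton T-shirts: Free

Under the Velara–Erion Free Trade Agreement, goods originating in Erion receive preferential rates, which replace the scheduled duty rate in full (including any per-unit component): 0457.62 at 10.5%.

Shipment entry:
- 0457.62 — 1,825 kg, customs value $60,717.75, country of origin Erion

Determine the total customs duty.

$6,375.36

Line 1 (0457.62, Erion, 1,825 kg, $60,717.75):
Base rate for 0457.62 is 18% + $3.06/kg.
Origin Erion qualifies under the Velara–Erion agreement and 0457.62 is covered: preferential rate 10.5% applies instead.
Duty = $60,717.75 × 10.5% = $6,375.36.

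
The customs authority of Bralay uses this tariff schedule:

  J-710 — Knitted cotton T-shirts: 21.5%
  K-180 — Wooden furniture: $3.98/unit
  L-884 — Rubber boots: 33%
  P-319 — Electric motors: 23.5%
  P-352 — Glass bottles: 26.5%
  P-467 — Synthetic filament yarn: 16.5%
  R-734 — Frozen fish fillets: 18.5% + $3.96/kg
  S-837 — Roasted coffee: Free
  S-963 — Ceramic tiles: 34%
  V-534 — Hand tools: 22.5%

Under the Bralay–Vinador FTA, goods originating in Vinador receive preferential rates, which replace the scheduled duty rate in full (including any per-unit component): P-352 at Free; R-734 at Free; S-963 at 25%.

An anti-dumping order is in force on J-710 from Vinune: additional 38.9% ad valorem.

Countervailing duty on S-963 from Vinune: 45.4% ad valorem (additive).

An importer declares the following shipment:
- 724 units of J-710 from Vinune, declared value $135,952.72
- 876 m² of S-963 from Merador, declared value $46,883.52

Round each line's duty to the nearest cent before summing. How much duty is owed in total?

Line 1 (J-710, Vinune, 724 units, $135,952.72):
Base rate for J-710 is 21.5%.
Additional duty on J-710 from Vinune: +38.9%. Applied ad valorem rate: 21.5% + 38.9% = 60.4%.
Duty = $135,952.72 × 60.4% = $82,115.44.
Line 2 (S-963, Merador, 876 m², $46,883.52):
Base rate for S-963 is 34%.
S-963 has an FTA preferential rate, but origin Merador is not Vinador; base rate stands.
The additional-duty order on S-963 targets Vinune, not Merador; it does not apply.
Duty = $46,883.52 × 34% = $15,940.40.
Total = $82,115.44 + $15,940.40 = $98,055.84.

$98,055.84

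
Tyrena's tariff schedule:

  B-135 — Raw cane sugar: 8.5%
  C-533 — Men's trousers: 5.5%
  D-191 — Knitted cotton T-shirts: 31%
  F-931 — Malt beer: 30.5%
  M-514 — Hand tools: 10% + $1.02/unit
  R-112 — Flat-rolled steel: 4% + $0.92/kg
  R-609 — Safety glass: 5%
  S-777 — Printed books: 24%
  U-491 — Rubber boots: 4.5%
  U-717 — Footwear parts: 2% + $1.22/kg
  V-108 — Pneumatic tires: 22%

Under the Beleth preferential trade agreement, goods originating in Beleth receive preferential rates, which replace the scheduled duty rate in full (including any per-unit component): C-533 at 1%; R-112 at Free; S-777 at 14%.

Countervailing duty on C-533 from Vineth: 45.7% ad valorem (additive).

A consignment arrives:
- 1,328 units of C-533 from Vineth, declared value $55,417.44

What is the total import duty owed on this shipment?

$28,373.73

Line 1 (C-533, Vineth, 1,328 units, $55,417.44):
Base rate for C-533 is 5.5%.
C-533 has an FTA preferential rate, but origin Vineth is not Beleth; base rate stands.
Additional duty on C-533 from Vineth: +45.7%. Applied ad valorem rate: 5.5% + 45.7% = 51.2%.
Duty = $55,417.44 × 51.2% = $28,373.73.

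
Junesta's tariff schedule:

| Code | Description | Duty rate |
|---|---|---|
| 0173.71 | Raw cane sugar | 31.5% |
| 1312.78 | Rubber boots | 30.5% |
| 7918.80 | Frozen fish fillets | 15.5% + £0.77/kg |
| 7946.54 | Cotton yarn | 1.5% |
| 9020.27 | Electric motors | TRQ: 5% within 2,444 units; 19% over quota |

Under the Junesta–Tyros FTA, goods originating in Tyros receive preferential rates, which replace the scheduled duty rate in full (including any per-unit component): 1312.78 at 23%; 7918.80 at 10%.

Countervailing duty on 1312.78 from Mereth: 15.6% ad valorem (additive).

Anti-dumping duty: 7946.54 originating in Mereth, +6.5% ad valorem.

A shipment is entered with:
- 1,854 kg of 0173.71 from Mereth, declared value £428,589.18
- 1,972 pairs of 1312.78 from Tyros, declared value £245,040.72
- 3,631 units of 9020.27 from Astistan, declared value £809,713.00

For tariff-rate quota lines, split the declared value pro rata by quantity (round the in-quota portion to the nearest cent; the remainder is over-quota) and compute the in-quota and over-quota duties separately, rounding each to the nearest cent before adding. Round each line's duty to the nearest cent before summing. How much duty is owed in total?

£268,908.75

Line 1 (0173.71, Mereth, 1,854 kg, £428,589.18):
Base rate for 0173.71 is 31.5%.
Duty = £428,589.18 × 31.5% = £135,005.59.
Line 2 (1312.78, Tyros, 1,972 pairs, £245,040.72):
Base rate for 1312.78 is 30.5%.
Origin Tyros qualifies under the Junesta–Tyros agreement and 1312.78 is covered: preferential rate 23% applies instead.
The additional-duty order on 1312.78 targets Mereth, not Tyros; it does not apply.
Duty = £245,040.72 × 23% = £56,359.37.
Line 3 (9020.27, Astistan, 3,631 units, £809,713.00):
Code 9020.27 is under a tariff-rate quota (threshold 2,444 units). In-quota: 2,444 units at 5%; over-quota: 1,187 units at 19%.
Pro-rata value split: in-quota = £809,713.00 × 2,444/3,631 = £545,012.00; over-quota = £809,713.00 − £545,012.00 = £264,701.00.
In-quota duty = £545,012.00 × 5% = £27,250.60. Over-quota duty = £264,701.00 × 19% = £50,293.19.
Line duty = £27,250.60 + £50,293.19 = £77,543.79.
Total = £135,005.59 + £56,359.37 + £77,543.79 = £268,908.75.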